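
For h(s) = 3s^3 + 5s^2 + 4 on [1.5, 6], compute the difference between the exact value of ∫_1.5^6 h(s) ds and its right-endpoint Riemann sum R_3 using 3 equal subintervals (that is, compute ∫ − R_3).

Exact integral: ∫_1.5^6 h(s) ds = 1340.578125.
R_3 = 2010.9375.
Error = 1340.578125 − 2010.9375 = -670.359375.

-670.359375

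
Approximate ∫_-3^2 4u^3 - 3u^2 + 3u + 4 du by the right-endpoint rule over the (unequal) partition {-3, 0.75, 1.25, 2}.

Subinterval widths: 3.75, 0.5, 0.75.
Right endpoints: 0.75, 1.25, 2.
f(0.75) = 6.25, f(1.25) = 10.875, f(2) = 30.
Sum = Σ Δu_i · f(u_i).
Sum = 51.375.

51.375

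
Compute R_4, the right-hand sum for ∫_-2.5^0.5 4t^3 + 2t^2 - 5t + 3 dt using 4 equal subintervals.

6.1875

Δt = (0.5 − (-2.5))/4 = 0.75.
Right endpoints: -1.75, -1, -0.25, 0.5.
f(-1.75) = -3.5625, f(-1) = 6, f(-0.25) = 4.3125, f(0.5) = 1.5.
Sum = Δt · [f(-1.75) + f(-1) + f(-0.25) + f(0.5)].
Sum = 6.1875.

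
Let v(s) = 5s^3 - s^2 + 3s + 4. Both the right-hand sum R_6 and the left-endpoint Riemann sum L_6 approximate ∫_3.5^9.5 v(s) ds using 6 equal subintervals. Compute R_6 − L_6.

4012.5

R_6 = 11966.
L_6 = 7953.5.
R_6 − L_6 = 4012.5.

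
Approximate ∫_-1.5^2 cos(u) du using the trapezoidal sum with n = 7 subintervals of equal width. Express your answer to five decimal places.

Δu = (2 − (-1.5))/7 = 0.5.
f(-1.5) ≈ 0.07074, f(-1) ≈ 0.54030, f(-0.5) ≈ 0.87758, f(0) ≈ 1.00000, f(0.5) ≈ 0.87758, f(1) ≈ 0.54030, f(1.5) ≈ 0.07074, f(2) ≈ -0.41615.
T_7 = (Δu/2)·[f(u_0) + 2f(u_1) + ... + 2f(u_{6}) + f(u_7)].
Sum ≈ 1.86690.

1.86690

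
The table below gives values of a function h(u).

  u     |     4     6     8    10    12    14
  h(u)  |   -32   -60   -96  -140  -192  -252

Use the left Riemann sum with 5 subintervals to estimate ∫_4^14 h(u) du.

-1040

Δu = 2.
Sum = 2·[(-32) + (-60) + (-96) + (-140) + (-192)] = -1040.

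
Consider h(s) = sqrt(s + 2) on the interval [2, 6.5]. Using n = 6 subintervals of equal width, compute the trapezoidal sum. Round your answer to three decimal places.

11.184

Δs = (6.5 − 2)/6 = 0.75.
h(2) ≈ 2.000, h(2.75) ≈ 2.179, h(3.5) ≈ 2.345, h(4.25) ≈ 2.500, h(5) ≈ 2.646, h(5.75) ≈ 2.784, h(6.5) ≈ 2.915.
T_6 = (Δs/2)·[h(s_0) + 2h(s_1) + ... + 2h(s_{5}) + h(s_6)].
Sum ≈ 11.184.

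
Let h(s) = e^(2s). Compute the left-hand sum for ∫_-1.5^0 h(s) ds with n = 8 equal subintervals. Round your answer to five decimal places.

0.39158

Δs = (0 − (-1.5))/8 = 0.1875.
Left endpoints: -1.5, -1.3125, -1.125, -0.9375, -0.75, -0.5625, -0.375, -0.1875.
h(-1.5) ≈ 0.04979, h(-1.3125) ≈ 0.07244, h(-1.125) ≈ 0.10540, h(-0.9375) ≈ 0.15335, h(-0.75) ≈ 0.22313, h(-0.5625) ≈ 0.32465, h(-0.375) ≈ 0.47237, h(-0.1875) ≈ 0.68729.
Sum = Δs · [h(-1.5) + h(-1.3125) + h(-1.125) + ...].
Sum ≈ 0.39158.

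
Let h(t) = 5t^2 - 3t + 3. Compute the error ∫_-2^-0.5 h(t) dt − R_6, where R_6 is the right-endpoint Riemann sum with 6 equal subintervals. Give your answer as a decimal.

Exact integral: ∫_-2^-0.5 h(t) dt = 23.25.
R_6 = 20.421875.
Error = 23.25 − 20.421875 = 2.828125.

2.828125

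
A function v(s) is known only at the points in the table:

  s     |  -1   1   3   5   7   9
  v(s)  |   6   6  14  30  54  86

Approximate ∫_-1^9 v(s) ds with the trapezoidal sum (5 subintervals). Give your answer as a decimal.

Δs = 2.
T_5 = (2/2)·[6 + 2·6 + 2·14 + 2·30 + 2·54 + 86] = 300.

300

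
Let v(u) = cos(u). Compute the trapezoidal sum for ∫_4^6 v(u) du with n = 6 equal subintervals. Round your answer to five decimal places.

Δu = (6 − 4)/6 = 1/3.
v(4) ≈ -0.65364, v(13/3) ≈ -0.37004, v(14/3) ≈ -0.04571, v(5) ≈ 0.28366, v(16/3) ≈ 0.58180, v(17/3) ≈ 0.81590, v(6) ≈ 0.96017.
T_6 = (Δu/2)·[v(u_0) + 2v(u_1) + ... + 2v(u_{5}) + v(u_6)].
Sum ≈ 0.47296.

0.47296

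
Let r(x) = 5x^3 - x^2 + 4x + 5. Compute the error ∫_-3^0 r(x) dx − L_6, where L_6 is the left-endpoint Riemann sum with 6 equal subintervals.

Exact integral: ∫_-3^0 r(x) dx = -113.25.
L_6 = -155.1875.
Error = -113.25 − (-155.1875) = 41.9375.

41.9375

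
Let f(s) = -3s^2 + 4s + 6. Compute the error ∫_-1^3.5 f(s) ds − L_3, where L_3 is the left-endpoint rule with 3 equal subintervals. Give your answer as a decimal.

Exact integral: ∫_-1^3.5 f(s) ds = 5.625.
L_3 = 12.375.
Error = 5.625 − 12.375 = -6.75.

-6.75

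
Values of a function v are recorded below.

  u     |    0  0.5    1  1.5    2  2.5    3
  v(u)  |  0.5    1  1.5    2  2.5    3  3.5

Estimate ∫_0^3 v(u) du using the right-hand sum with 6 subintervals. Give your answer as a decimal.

6.75

Δu = 0.5.
Sum = 0.5·[1 + 1.5 + 2 + 2.5 + 3 + 3.5] = 6.75.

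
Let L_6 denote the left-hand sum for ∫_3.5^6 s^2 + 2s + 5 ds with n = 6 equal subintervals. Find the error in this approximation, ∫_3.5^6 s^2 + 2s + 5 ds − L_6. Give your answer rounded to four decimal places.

5.9172

Exact integral: ∫_3.5^6 f(s) ds ≈ 93.958333.
L_6 ≈ 88.041088.
Error ≈ 93.958333 − 88.041088 ≈ 5.9172.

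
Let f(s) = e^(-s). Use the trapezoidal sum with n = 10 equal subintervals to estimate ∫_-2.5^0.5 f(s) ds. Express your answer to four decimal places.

Δs = (0.5 − (-2.5))/10 = 0.3.
f(-2.5) ≈ 12.1825, f(-2.2) ≈ 9.0250, f(-1.9) ≈ 6.6859, f(-1.6) ≈ 4.9530, f(-1.3) ≈ 3.6693, f(-1) ≈ 2.7183, f(-0.7) ≈ 2.0138, f(-0.4) ≈ 1.4918, f(-0.1) ≈ 1.1052, f(0.2) ≈ 0.8187, f(0.5) ≈ 0.6065.
T_10 = (Δs/2)·[f(s_0) + 2f(s_1) + ... + 2f(s_{9}) + f(s_10)].
Sum ≈ 11.6627.

11.6627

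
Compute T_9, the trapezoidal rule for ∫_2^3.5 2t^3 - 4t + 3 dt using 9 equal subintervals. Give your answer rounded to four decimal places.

Δt = (3.5 − 2)/9 = 1/6.
f(2) = 11, f(13/6) = 1585/108, f(7/3) = 515/27, f(2.5) = 24.25, f(8/3) = 817/27, f(17/6) = 4013/108, f(3) = 45, f(19/6) = 5815/108, f(10/3) = 1721/27, f(3.5) = 74.75.
T_9 = (Δt/2)·[f(t_0) + 2f(t_1) + ... + 2f(t_{8}) + f(t_9)].
Sum ≈ 55.1458.

55.1458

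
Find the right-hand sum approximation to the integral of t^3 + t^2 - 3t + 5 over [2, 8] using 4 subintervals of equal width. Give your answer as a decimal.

1573.5

Δt = (8 − 2)/4 = 1.5.
Right endpoints: 3.5, 5, 6.5, 8.
f(3.5) = 49.625, f(5) = 140, f(6.5) = 302.375, f(8) = 557.
Sum = Δt · [f(3.5) + f(5) + f(6.5) + f(8)].
Sum = 1573.5.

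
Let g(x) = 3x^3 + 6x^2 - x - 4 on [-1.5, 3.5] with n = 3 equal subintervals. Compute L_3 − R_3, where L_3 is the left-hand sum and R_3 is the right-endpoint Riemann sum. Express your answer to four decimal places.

-322.9167

L_3 ≈ 49.513889.
R_3 ≈ 372.430556.
L_3 − R_3 ≈ -322.9167.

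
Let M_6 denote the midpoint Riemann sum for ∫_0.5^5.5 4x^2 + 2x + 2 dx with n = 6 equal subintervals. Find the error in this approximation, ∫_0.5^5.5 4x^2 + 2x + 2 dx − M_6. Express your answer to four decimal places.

1.1574

Exact integral: ∫_0.5^5.5 f(x) dx ≈ 261.666667.
M_6 ≈ 260.509259.
Error ≈ 261.666667 − 260.509259 ≈ 1.1574.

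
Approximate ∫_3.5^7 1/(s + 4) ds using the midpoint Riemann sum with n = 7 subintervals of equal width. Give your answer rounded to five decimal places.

0.38289

Δs = (7 − 3.5)/7 = 0.5.
Midpoints: 3.75, 4.25, 4.75, 5.25, 5.75, 6.25, 6.75.
f(3.75) = 4/31, f(4.25) = 4/33, f(4.75) = 4/35, f(5.25) = 4/37, f(5.75) = 4/39, f(6.25) = 4/41, f(6.75) = 4/43.
Sum = Δs · [f(3.75) + f(4.25) + f(4.75) + ...].
Sum ≈ 0.38289.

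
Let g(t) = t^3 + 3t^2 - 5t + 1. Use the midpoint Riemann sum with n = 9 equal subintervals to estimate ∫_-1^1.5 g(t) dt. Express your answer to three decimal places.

Δt = (1.5 − (-1))/9 = 5/18.
Midpoints: -31/36, -7/12, -11/36, -1/36, 0.25, 19/36, 29/36, 13/12, 49/36.
g(-31/36) = 321533/46656, g(-7/12) = 8189/1728, g(-11/36) = 129673/46656, g(-1/36) = 53243/46656, g(0.25) = -0.046875, g(19/36) = -30617/46656, g(29/36) = -26047/46656, g(13/12) = 649/1728, g(49/36) = 106093/46656.
Sum = Δt · [g(-31/36) + g(-7/12) + g(-11/36) + ...].
Sum ≈ 4.705.

4.705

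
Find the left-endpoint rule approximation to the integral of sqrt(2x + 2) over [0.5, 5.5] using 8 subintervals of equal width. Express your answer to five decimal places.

Δx = (5.5 − 0.5)/8 = 0.625.
Left endpoints: 0.5, 1.125, 1.75, 2.375, 3, 3.625, 4.25, 4.875.
f(0.5) ≈ 1.73205, f(1.125) ≈ 2.06155, f(1.75) ≈ 2.34521, f(2.375) ≈ 2.59808, f(3) ≈ 2.82843, f(3.625) ≈ 3.04138, f(4.25) ≈ 3.24037, f(4.875) ≈ 3.42783.
Sum = Δx · [f(0.5) + f(1.125) + f(1.75) + ...].
Sum ≈ 13.29681.

13.29681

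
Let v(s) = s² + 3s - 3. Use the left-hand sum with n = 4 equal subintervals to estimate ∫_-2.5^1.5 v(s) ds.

Δs = (1.5 − (-2.5))/4 = 1.
Left endpoints: -2.5, -1.5, -0.5, 0.5.
v(-2.5) = -4.25, v(-1.5) = -5.25, v(-0.5) = -4.25, v(0.5) = -1.25.
Sum = Δs · [v(-2.5) + v(-1.5) + v(-0.5) + v(0.5)].
Sum = -15.

-15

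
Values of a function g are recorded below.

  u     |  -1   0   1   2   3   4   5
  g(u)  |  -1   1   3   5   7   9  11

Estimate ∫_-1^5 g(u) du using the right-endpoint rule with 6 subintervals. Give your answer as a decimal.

Δu = 1.
Sum = 1·[1 + 3 + 5 + 7 + 9 + 11] = 36.

36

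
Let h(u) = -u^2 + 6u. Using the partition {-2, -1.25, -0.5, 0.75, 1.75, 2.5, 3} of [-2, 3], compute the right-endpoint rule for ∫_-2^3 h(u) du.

Subinterval widths: 0.75, 0.75, 1.25, 1, 0.75, 0.5.
Right endpoints: -1.25, -0.5, 0.75, 1.75, 2.5, 3.
h(-1.25) = -9.0625, h(-0.5) = -3.25, h(0.75) = 3.9375, h(1.75) = 7.4375, h(2.5) = 8.75, h(3) = 9.
Sum = Σ Δu_i · h(u_i).
Sum = 14.1875.

14.1875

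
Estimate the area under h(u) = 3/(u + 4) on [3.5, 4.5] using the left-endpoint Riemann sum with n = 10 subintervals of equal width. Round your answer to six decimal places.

0.377852

Δu = (4.5 − 3.5)/10 = 0.1.
Left endpoints: 3.5, 3.6, 3.7, 3.8, 3.9, 4, 4.1, 4.2, 4.3, 4.4.
h(3.5) = 0.4, h(3.6) = 15/38, h(3.7) = 30/77, h(3.8) = 5/13, h(3.9) = 30/79, h(4) = 0.375, h(4.1) = 10/27, h(4.2) = 15/41, h(4.3) = 30/83, h(4.4) = 5/14.
Sum = Δu · [h(3.5) + h(3.6) + h(3.7) + ...].
Sum ≈ 0.377852.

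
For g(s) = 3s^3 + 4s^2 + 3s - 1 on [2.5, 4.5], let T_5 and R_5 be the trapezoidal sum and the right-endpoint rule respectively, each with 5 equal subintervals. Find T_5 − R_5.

T_5 = 399.81.
R_5 = 457.51.
T_5 − R_5 = -57.7.

-57.7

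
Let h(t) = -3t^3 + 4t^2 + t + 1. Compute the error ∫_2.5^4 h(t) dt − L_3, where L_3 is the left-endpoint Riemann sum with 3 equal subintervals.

Exact integral: ∫_2.5^4 h(t) dt = -91.828125.
L_3 = -67.25.
Error = -91.828125 − (-67.25) = -24.578125.

-24.578125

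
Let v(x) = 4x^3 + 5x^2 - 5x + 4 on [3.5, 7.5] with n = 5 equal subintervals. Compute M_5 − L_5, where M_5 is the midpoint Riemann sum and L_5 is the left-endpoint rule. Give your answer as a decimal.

M_5 = 3536.52.
L_5 = 2895.56.
M_5 − L_5 = 640.96.

640.96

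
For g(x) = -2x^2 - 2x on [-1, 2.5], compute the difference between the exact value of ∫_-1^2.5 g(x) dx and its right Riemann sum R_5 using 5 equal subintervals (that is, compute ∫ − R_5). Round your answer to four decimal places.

Exact integral: ∫_-1^2.5 g(x) dx ≈ -16.333333.
R_5 = -23.03.
Error ≈ -16.333333 − (-23.03) ≈ 6.6967.

6.6967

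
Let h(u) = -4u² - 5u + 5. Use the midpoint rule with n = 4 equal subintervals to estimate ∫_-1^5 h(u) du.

-193.5

Δu = (5 − (-1))/4 = 1.5.
Midpoints: -0.25, 1.25, 2.75, 4.25.
h(-0.25) = 6, h(1.25) = -7.5, h(2.75) = -39, h(4.25) = -88.5.
Sum = Δu · [h(-0.25) + h(1.25) + h(2.75) + h(4.25)].
Sum = -193.5.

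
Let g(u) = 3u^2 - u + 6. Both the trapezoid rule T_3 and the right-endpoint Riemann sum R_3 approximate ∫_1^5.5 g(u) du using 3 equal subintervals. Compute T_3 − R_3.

-62.4375

T_3 = 182.8125.
R_3 = 245.25.
T_3 − R_3 = -62.4375.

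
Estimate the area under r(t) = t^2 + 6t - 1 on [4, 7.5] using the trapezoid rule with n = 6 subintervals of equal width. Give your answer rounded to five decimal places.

236.74016

Δt = (7.5 − 4)/6 = 7/12.
r(4) = 39, r(55/12) = 6841/144, r(31/6) = 2041/36, r(5.75) = 66.5625, r(19/3) = 694/9, r(83/12) = 12721/144, r(7.5) = 100.25.
T_6 = (Δt/2)·[r(t_0) + 2r(t_1) + ... + 2r(t_{5}) + r(t_6)].
Sum ≈ 236.74016.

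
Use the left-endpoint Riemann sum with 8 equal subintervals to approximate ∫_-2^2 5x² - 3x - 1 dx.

Δx = (2 − (-2))/8 = 0.5.
Left endpoints: -2, -1.5, -1, -0.5, 0, 0.5, 1, 1.5.
f(-2) = 25, f(-1.5) = 14.75, f(-1) = 7, f(-0.5) = 1.75, f(0) = -1, f(0.5) = -1.25, f(1) = 1, f(1.5) = 5.75.
Sum = Δx · [f(-2) + f(-1.5) + f(-1) + ...].
Sum = 26.5.

26.5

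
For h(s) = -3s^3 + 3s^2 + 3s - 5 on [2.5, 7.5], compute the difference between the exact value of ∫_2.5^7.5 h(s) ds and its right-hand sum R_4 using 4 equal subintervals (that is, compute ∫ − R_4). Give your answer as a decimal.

713.28125

Exact integral: ∫_2.5^7.5 h(s) ds = -1887.5.
R_4 = -2600.78125.
Error = -1887.5 − (-2600.78125) = 713.28125.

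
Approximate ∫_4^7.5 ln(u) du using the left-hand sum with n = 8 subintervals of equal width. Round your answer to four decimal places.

Δu = (7.5 − 4)/8 = 0.4375.
Left endpoints: 4, 4.4375, 4.875, 5.3125, 5.75, 6.1875, 6.625, 7.0625.
f(4) ≈ 1.3863, f(4.4375) ≈ 1.4901, f(4.875) ≈ 1.5841, f(5.3125) ≈ 1.6701, f(5.75) ≈ 1.7492, f(6.1875) ≈ 1.8225, f(6.625) ≈ 1.8909, f(7.0625) ≈ 1.9548.
Sum = Δu · [f(4) + f(4.4375) + f(4.875) + ...].
Sum ≈ 5.9272.

5.9272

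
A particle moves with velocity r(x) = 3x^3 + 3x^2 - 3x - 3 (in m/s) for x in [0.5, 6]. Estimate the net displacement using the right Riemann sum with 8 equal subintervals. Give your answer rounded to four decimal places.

Δx = (6 − 0.5)/8 = 0.6875.
Right endpoints: 1.1875, 1.875, 2.5625, 3.25, 3.9375, 4.625, 5.3125, 6.
r(1.1875) = 11025/4096, r(1.875) = 11109/512, r(2.5625) = 243675/4096, r(3.25) = 121.921875, r(3.9375) = 879981/4096, r(4.625) = 176175/512, r(5.3125) = 2111607/4096, r(6) = 735.
Sum = Δx · [r(1.1875) + r(1.875) + r(2.5625) + ...].
Sum ≈ 1385.4924.

1385.4924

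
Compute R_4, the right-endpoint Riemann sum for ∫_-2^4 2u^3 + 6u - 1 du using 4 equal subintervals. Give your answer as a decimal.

Δu = (4 − (-2))/4 = 1.5.
Right endpoints: -0.5, 1, 2.5, 4.
f(-0.5) = -4.25, f(1) = 7, f(2.5) = 45.25, f(4) = 151.
Sum = Δu · [f(-0.5) + f(1) + f(2.5) + f(4)].
Sum = 298.5.

298.5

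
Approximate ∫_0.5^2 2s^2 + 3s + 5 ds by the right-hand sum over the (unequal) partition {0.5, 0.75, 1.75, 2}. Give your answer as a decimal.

23.21875

Subinterval widths: 0.25, 1, 0.25.
Right endpoints: 0.75, 1.75, 2.
f(0.75) = 8.375, f(1.75) = 16.375, f(2) = 19.
Sum = Σ Δs_i · f(s_i).
Sum = 23.21875.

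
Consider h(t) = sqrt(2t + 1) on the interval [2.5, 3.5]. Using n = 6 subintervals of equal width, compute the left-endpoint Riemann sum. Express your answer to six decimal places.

Δt = (3.5 − 2.5)/6 = 1/6.
Left endpoints: 2.5, 8/3, 17/6, 3, 19/6, 10/3.
h(2.5) ≈ 2.449490, h(8/3) ≈ 2.516611, h(17/6) ≈ 2.581989, h(3) ≈ 2.645751, h(19/6) ≈ 2.708013, h(10/3) ≈ 2.768875.
Sum = Δt · [h(2.5) + h(8/3) + h(17/6) + ...].
Sum ≈ 2.611788.

2.611788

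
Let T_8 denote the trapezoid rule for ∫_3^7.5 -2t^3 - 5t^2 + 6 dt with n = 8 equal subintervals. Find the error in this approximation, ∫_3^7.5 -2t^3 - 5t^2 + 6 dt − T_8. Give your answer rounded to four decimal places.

Exact integral: ∫_3^7.5 f(t) dt = -2172.65625.
T_8 ≈ -2181.317871.
Error ≈ -2172.65625 − (-2181.317871) ≈ 8.6616.

8.6616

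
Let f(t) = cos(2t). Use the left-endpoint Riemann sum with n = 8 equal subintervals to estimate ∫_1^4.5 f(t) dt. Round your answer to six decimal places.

-0.124245

Δt = (4.5 − 1)/8 = 0.4375.
Left endpoints: 1, 1.4375, 1.875, 2.3125, 2.75, 3.1875, 3.625, 4.0625.
f(1) ≈ -0.416147, f(1.4375) ≈ -0.964674, f(1.875) ≈ -0.820559, f(2.3125) ≈ -0.087278, f(2.75) ≈ 0.708670, f(3.1875) ≈ 0.995788, f(3.625) ≈ 0.567924, f(4.0625) ≈ -0.267713.
Sum = Δt · [f(1) + f(1.4375) + f(1.875) + ...].
Sum ≈ -0.124245.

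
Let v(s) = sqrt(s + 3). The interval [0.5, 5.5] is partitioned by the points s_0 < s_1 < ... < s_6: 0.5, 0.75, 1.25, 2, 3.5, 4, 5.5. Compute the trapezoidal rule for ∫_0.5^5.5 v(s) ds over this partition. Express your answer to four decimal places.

12.1460

Subinterval widths: 0.25, 0.5, 0.75, 1.5, 0.5, 1.5.
v(0.5) ≈ 1.8708, v(0.75) ≈ 1.9365, v(1.25) ≈ 2.0616, v(2) ≈ 2.2361, v(3.5) ≈ 2.5495, v(4) ≈ 2.6458, v(5.5) ≈ 2.9155.
On each subinterval the trapezoid contributes (Δs_i/2)·[v(s_{i-1}) + v(s_i)].
Sum ≈ 12.1460.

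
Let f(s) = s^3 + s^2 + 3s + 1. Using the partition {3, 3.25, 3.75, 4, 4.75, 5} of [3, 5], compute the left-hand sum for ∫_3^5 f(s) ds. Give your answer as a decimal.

165.078125

Subinterval widths: 0.25, 0.5, 0.25, 0.75, 0.25.
Left endpoints: 3, 3.25, 3.75, 4, 4.75.
f(3) = 46, f(3.25) = 55.640625, f(3.75) = 79.046875, f(4) = 93, f(4.75) = 144.984375.
Sum = Σ Δs_i · f(s_i).
Sum = 165.078125.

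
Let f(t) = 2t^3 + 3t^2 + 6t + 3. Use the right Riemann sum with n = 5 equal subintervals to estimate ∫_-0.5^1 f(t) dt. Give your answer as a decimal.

10.47

Δt = (1 − (-0.5))/5 = 0.3.
Right endpoints: -0.2, 0.1, 0.4, 0.7, 1.
f(-0.2) = 1.904, f(0.1) = 3.632, f(0.4) = 6.008, f(0.7) = 9.356, f(1) = 14.
Sum = Δt · [f(-0.2) + f(0.1) + f(0.4) + f(0.7) + f(1)].
Sum = 10.47.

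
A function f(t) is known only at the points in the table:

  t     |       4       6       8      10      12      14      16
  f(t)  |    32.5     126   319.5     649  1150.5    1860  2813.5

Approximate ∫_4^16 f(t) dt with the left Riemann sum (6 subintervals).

8275

Δt = 2.
Sum = 2·[32.5 + 126 + 319.5 + 649 + 1150.5 + 1860] = 8275.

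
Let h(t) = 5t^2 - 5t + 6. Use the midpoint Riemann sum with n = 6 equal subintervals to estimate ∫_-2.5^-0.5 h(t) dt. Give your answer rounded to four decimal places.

52.7407

Δt = (-0.5 − (-2.5))/6 = 1/3.
Midpoints: -7/3, -2, -5/3, -4/3, -1, -2/3.
h(-7/3) = 404/9, h(-2) = 36, h(-5/3) = 254/9, h(-4/3) = 194/9, h(-1) = 16, h(-2/3) = 104/9.
Sum = Δt · [h(-7/3) + h(-2) + h(-5/3) + ...].
Sum ≈ 52.7407.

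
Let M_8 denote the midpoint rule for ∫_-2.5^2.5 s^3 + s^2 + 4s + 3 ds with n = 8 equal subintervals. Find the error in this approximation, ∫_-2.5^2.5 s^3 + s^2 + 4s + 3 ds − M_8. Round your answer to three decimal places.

Exact integral: ∫_-2.5^2.5 f(s) ds ≈ 25.41667.
M_8 = 25.25390625.
Error ≈ 25.41667 − 25.25390625 ≈ 0.163.

0.163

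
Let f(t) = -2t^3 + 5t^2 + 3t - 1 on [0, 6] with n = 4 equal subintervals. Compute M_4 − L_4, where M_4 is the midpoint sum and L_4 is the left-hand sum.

-131.625

M_4 = -225.375.
L_4 = -93.75.
M_4 − L_4 = -131.625.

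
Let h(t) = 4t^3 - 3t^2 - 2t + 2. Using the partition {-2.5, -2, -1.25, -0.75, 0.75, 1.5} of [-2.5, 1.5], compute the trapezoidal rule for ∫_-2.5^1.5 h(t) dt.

Subinterval widths: 0.5, 0.75, 0.5, 1.5, 0.75.
h(-2.5) = -74.25, h(-2) = -38, h(-1.25) = -8, h(-0.75) = 0.125, h(0.75) = 0.5, h(1.5) = 5.75.
On each subinterval the trapezoid contributes (Δt_i/2)·[h(t_{i-1}) + h(t_i)].
Sum = -44.46875.

-44.46875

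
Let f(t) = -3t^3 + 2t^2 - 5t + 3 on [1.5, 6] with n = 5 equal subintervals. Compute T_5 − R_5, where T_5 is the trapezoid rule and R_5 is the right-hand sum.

266.79375

T_5 = -916.61625.
R_5 = -1183.41.
T_5 − R_5 = 266.79375.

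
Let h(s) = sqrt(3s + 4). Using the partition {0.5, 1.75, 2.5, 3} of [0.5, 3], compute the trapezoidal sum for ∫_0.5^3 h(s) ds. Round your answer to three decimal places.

Subinterval widths: 1.25, 0.75, 0.5.
h(0.5) ≈ 2.345, h(1.75) ≈ 3.041, h(2.5) ≈ 3.391, h(3) ≈ 3.606.
On each subinterval the trapezoid contributes (Δs_i/2)·[h(s_{i-1}) + h(s_i)].
Sum ≈ 7.528.

7.528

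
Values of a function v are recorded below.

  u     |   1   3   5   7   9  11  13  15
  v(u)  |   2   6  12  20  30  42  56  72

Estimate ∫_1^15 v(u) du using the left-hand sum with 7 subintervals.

Δu = 2.
Sum = 2·[2 + 6 + 12 + 20 + 30 + 42 + 56] = 336.

336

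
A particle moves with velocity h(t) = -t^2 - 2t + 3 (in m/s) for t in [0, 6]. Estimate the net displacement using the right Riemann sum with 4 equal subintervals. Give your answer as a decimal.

Δt = (6 − 0)/4 = 1.5.
Right endpoints: 1.5, 3, 4.5, 6.
h(1.5) = -2.25, h(3) = -12, h(4.5) = -26.25, h(6) = -45.
Sum = Δt · [h(1.5) + h(3) + h(4.5) + h(6)].
Sum = -128.25.

-128.25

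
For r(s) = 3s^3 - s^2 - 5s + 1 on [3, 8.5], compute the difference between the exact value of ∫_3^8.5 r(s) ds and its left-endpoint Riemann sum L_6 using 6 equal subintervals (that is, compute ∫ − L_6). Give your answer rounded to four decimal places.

Exact integral: ∫_3^8.5 r(s) ds ≈ 3505.963542.
L_6 ≈ 2779.350839.
Error ≈ 3505.963542 − 2779.350839 ≈ 726.6127.

726.6127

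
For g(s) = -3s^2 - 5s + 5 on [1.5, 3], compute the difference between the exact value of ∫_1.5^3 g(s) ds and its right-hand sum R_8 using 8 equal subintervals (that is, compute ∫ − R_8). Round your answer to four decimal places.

Exact integral: ∫_1.5^3 g(s) ds = -33.
R_8 ≈ -35.627930.
Error ≈ -33 − (-35.627930) ≈ 2.6279.

2.6279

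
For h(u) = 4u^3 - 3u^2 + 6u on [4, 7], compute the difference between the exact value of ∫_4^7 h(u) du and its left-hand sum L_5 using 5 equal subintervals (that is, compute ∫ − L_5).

299.16

Exact integral: ∫_4^7 h(u) du = 1965.
L_5 = 1665.84.
Error = 1965 − 1665.84 = 299.16.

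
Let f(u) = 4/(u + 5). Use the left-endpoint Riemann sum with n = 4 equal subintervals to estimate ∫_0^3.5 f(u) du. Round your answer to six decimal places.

2.273280

Δu = (3.5 − 0)/4 = 0.875.
Left endpoints: 0, 0.875, 1.75, 2.625.
f(0) = 0.8, f(0.875) = 32/47, f(1.75) = 16/27, f(2.625) = 32/61.
Sum = Δu · [f(0) + f(0.875) + f(1.75) + f(2.625)].
Sum ≈ 2.273280.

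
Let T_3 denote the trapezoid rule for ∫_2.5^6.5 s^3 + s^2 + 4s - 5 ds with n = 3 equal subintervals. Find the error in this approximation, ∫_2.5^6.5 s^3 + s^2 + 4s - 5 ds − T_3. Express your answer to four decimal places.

Exact integral: ∫_2.5^6.5 f(s) ds ≈ 574.833333.
T_3 ≈ 592.018519.
Error ≈ 574.833333 − 592.018519 ≈ -17.1852.

-17.1852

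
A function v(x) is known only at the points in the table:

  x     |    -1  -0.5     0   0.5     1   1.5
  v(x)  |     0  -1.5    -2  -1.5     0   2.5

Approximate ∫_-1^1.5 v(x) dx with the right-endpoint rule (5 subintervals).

-1.25

Δx = 0.5.
Sum = 0.5·[(-1.5) + (-2) + (-1.5) + 0 + 2.5] = -1.25.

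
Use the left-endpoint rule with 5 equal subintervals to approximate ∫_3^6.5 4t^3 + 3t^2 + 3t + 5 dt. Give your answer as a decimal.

1650.95

Δt = (6.5 − 3)/5 = 0.7.
Left endpoints: 3, 3.7, 4.4, 5.1, 5.8.
f(3) = 149, f(3.7) = 259.782, f(4.4) = 417.016, f(5.1) = 628.934, f(5.8) = 903.768.
Sum = Δt · [f(3) + f(3.7) + f(4.4) + f(5.1) + f(5.8)].
Sum = 1650.95.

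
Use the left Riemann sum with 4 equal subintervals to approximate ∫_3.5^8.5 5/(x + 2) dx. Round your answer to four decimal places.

Δx = (8.5 − 3.5)/4 = 1.25.
Left endpoints: 3.5, 4.75, 6, 7.25.
f(3.5) = 10/11, f(4.75) = 20/27, f(6) = 0.625, f(7.25) = 20/37.
Sum = Δx · [f(3.5) + f(4.75) + f(6) + f(7.25)].
Sum ≈ 3.5192.

3.5192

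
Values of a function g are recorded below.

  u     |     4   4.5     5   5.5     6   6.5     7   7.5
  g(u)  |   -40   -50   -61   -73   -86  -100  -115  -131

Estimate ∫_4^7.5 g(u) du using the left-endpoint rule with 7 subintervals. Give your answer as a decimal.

-262.5

Δu = 0.5.
Sum = 0.5·[(-40) + (-50) + (-61) + (-73) + (-86) + (-100) + (-115)] = -262.5.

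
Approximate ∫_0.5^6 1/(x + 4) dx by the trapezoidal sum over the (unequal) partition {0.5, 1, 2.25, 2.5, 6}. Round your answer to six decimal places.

Subinterval widths: 0.5, 1.25, 0.25, 3.5.
f(0.5) = 2/9, f(1) = 0.2, f(2.25) = 0.16, f(2.5) = 2/13, f(6) = 0.1.
On each subinterval the trapezoid contributes (Δx_i/2)·[f(x_{i-1}) + f(x_i)].
Sum ≈ 0.814017.

0.814017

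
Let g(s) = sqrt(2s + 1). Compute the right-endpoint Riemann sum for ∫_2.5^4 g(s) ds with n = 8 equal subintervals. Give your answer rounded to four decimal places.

4.1524

Δs = (4 − 2.5)/8 = 0.1875.
Right endpoints: 2.6875, 2.875, 3.0625, 3.25, 3.4375, 3.625, 3.8125, 4.
g(2.6875) ≈ 2.5249, g(2.875) ≈ 2.5981, g(3.0625) ≈ 2.6693, g(3.25) ≈ 2.7386, g(3.4375) ≈ 2.8062, g(3.625) ≈ 2.8723, g(3.8125) ≈ 2.9368, g(4) ≈ 3.0000.
Sum = Δs · [g(2.6875) + g(2.875) + g(3.0625) + ...].
Sum ≈ 4.1524.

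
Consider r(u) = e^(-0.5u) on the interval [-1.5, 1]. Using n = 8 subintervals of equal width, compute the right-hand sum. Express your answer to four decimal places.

Δu = (1 − (-1.5))/8 = 0.3125.
Right endpoints: -1.1875, -0.875, -0.5625, -0.25, 0.0625, 0.375, 0.6875, 1.
r(-1.1875) ≈ 1.8108, r(-0.875) ≈ 1.5488, r(-0.5625) ≈ 1.3248, r(-0.25) ≈ 1.1331, r(0.0625) ≈ 0.9692, r(0.375) ≈ 0.8290, r(0.6875) ≈ 0.7091, r(1) ≈ 0.6065.
Sum = Δu · [r(-1.1875) + r(-0.875) + r(-0.5625) + ...].
Sum ≈ 2.7911.

2.7911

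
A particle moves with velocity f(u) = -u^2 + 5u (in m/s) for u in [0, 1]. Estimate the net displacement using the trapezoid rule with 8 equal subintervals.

Δu = (1 − 0)/8 = 0.125.
f(0) = 0, f(0.125) = 0.609375, f(0.25) = 1.1875, f(0.375) = 1.734375, f(0.5) = 2.25, f(0.625) = 2.734375, f(0.75) = 3.1875, f(0.875) = 3.609375, f(1) = 4.
T_8 = (Δu/2)·[f(u_0) + 2f(u_1) + ... + 2f(u_{7}) + f(u_8)].
Sum = 2.1640625.

2.1640625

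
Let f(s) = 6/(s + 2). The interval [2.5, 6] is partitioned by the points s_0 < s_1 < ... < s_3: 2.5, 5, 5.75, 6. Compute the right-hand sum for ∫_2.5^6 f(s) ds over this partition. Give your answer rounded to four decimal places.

2.9110

Subinterval widths: 2.5, 0.75, 0.25.
Right endpoints: 5, 5.75, 6.
f(5) = 6/7, f(5.75) = 24/31, f(6) = 0.75.
Sum = Σ Δs_i · f(s_i).
Sum ≈ 2.9110.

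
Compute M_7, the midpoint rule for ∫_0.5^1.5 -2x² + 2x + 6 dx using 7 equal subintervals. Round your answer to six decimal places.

5.836735

Δx = (1.5 − 0.5)/7 = 1/7.
Midpoints: 4/7, 5/7, 6/7, 1, 8/7, 9/7, 10/7.
f(4/7) = 318/49, f(5/7) = 314/49, f(6/7) = 306/49, f(1) = 6, f(8/7) = 278/49, f(9/7) = 258/49, f(10/7) = 234/49.
Sum = Δx · [f(4/7) + f(5/7) + f(6/7) + ...].
Sum ≈ 5.836735.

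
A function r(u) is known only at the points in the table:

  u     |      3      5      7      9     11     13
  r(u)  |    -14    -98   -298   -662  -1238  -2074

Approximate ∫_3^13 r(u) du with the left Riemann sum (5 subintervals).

-4620

Δu = 2.
Sum = 2·[(-14) + (-98) + (-298) + (-662) + (-1238)] = -4620.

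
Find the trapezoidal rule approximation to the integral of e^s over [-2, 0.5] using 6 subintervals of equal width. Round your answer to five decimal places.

1.53522

Δs = (0.5 − (-2))/6 = 5/12.
f(-2) ≈ 0.13534, f(-19/12) ≈ 0.20529, f(-7/6) ≈ 0.31140, f(-0.75) ≈ 0.47237, f(-1/3) ≈ 0.71653, f(1/12) ≈ 1.08690, f(0.5) ≈ 1.64872.
T_6 = (Δs/2)·[f(s_0) + 2f(s_1) + ... + 2f(s_{5}) + f(s_6)].
Sum ≈ 1.53522.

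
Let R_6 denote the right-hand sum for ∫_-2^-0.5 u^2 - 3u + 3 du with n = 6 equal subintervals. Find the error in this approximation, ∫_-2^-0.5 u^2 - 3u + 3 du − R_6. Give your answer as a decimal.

1.015625

Exact integral: ∫_-2^-0.5 f(u) du = 12.75.
R_6 = 11.734375.
Error = 12.75 − 11.734375 = 1.015625.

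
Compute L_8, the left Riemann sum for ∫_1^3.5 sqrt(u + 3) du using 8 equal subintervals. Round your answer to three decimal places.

Δu = (3.5 − 1)/8 = 0.3125.
Left endpoints: 1, 1.3125, 1.625, 1.9375, 2.25, 2.5625, 2.875, 3.1875.
f(1) ≈ 2.000, f(1.3125) ≈ 2.077, f(1.625) ≈ 2.151, f(1.9375) ≈ 2.222, f(2.25) ≈ 2.291, f(2.5625) ≈ 2.358, f(2.875) ≈ 2.424, f(3.1875) ≈ 2.487.
Sum = Δu · [f(1) + f(1.3125) + f(1.625) + ...].
Sum ≈ 5.628.

5.628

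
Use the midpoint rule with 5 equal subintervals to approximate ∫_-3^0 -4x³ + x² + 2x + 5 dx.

94.29

Δx = (0 − (-3))/5 = 0.6.
Midpoints: -2.7, -2.1, -1.5, -0.9, -0.3.
f(-2.7) = 85.622, f(-2.1) = 42.254, f(-1.5) = 17.75, f(-0.9) = 6.926, f(-0.3) = 4.598.
Sum = Δx · [f(-2.7) + f(-2.1) + f(-1.5) + f(-0.9) + f(-0.3)].
Sum = 94.29.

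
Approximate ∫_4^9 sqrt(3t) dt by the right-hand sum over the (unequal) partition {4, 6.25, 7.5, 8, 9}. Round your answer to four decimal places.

Subinterval widths: 2.25, 1.25, 0.5, 1.
Right endpoints: 6.25, 7.5, 8, 9.
f(6.25) ≈ 4.3301, f(7.5) ≈ 4.7434, f(8) ≈ 4.8990, f(9) ≈ 5.1962.
Sum = Σ Δt_i · f(t_i).
Sum ≈ 23.3177.

23.3177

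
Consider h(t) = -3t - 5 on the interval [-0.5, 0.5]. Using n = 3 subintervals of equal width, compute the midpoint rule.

Δt = (0.5 − (-0.5))/3 = 1/3.
Midpoints: -1/3, 0, 1/3.
h(-1/3) = -4, h(0) = -5, h(1/3) = -6.
Sum = Δt · [h(-1/3) + h(0) + h(1/3)].
Sum = -5.

-5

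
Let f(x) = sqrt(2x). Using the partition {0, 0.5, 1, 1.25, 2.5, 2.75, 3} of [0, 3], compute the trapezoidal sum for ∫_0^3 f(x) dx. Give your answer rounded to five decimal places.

Subinterval widths: 0.5, 0.5, 0.25, 1.25, 0.25, 0.25.
f(0) ≈ 0.00000, f(0.5) ≈ 1.00000, f(1) ≈ 1.41421, f(1.25) ≈ 1.58114, f(2.5) ≈ 2.23607, f(2.75) ≈ 2.34521, f(3) ≈ 2.44949.
On each subinterval the trapezoid contributes (Δx_i/2)·[f(x_{i-1}) + f(x_i)].
Sum ≈ 4.78572.

4.78572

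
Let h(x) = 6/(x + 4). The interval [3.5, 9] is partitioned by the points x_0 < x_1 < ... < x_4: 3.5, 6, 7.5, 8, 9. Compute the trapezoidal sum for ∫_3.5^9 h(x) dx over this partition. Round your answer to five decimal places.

3.32751

Subinterval widths: 2.5, 1.5, 0.5, 1.
h(3.5) = 0.8, h(6) = 0.6, h(7.5) = 12/23, h(8) = 0.5, h(9) = 6/13.
On each subinterval the trapezoid contributes (Δx_i/2)·[h(x_{i-1}) + h(x_i)].
Sum ≈ 3.32751.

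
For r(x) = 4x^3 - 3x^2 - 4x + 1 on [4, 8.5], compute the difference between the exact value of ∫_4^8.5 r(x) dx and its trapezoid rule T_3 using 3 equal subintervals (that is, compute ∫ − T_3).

-121.5

Exact integral: ∫_4^8.5 r(x) dx = 4305.9375.
T_3 = 4427.4375.
Error = 4305.9375 − 4427.4375 = -121.5.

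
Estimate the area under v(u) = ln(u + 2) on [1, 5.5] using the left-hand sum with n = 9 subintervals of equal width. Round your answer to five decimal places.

Δu = (5.5 − 1)/9 = 0.5.
Left endpoints: 1, 1.5, 2, 2.5, 3, 3.5, 4, 4.5, 5.
v(1) ≈ 1.09861, v(1.5) ≈ 1.25276, v(2) ≈ 1.38629, v(2.5) ≈ 1.50408, v(3) ≈ 1.60944, v(3.5) ≈ 1.70475, v(4) ≈ 1.79176, v(4.5) ≈ 1.87180, v(5) ≈ 1.94591.
Sum = Δu · [v(1) + v(1.5) + v(2) + ...].
Sum ≈ 7.08270.

7.08270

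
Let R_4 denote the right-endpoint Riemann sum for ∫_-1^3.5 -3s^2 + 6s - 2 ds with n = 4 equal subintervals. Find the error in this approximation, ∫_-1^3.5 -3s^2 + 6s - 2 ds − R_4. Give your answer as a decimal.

Exact integral: ∫_-1^3.5 f(s) ds = -19.125.
R_4 = -25.76953125.
Error = -19.125 − (-25.76953125) = 6.64453125.

6.64453125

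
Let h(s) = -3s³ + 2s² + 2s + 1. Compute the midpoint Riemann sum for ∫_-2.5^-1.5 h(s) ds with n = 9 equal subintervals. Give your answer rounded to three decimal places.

Δs = (-1.5 − (-2.5))/9 = 1/9.
Midpoints: -22/9, -7/3, -20/9, -19/9, -2, -17/9, -16/9, -5/3, -14/9.
h(-22/9) = 12607/243, h(-7/3) = 136/3, h(-20/9) = 9563/243, h(-19/9) = 8242/243, h(-2) = 29, h(-17/9) = 5972/243, h(-16/9) = 5011/243, h(-5/3) = 154/9, h(-14/9) = 3407/243.
Sum = Δs · [h(-22/9) + h(-7/3) + h(-20/9) + ...].
Sum ≈ 30.646.

30.646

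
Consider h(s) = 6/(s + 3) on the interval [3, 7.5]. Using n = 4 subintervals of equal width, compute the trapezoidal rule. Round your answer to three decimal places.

Δs = (7.5 − 3)/4 = 1.125.
h(3) = 1, h(4.125) = 16/19, h(5.25) = 8/11, h(6.375) = 0.64, h(7.5) = 4/7.
T_4 = (Δs/2)·[h(s_0) + 2h(s_1) + 2h(s_2) + 2h(s_3) + h(s_4)].
Sum ≈ 3.369.

3.369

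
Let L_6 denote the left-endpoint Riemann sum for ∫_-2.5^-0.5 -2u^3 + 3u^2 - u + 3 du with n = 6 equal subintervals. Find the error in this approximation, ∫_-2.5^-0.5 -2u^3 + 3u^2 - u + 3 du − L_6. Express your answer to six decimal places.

Exact integral: ∫_-2.5^-0.5 f(u) du = 44.
L_6 ≈ 52.94444444.
Error ≈ 44 − 52.94444444 ≈ -8.944444.

-8.944444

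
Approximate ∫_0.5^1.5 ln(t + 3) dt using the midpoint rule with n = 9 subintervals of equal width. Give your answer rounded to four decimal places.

1.3837

Δt = (1.5 − 0.5)/9 = 1/9.
Midpoints: 5/9, 2/3, 7/9, 8/9, 1, 10/9, 11/9, 4/3, 13/9.
f(5/9) ≈ 1.2685, f(2/3) ≈ 1.2993, f(7/9) ≈ 1.3291, f(8/9) ≈ 1.3581, f(1) ≈ 1.3863, f(10/9) ≈ 1.4137, f(11/9) ≈ 1.4404, f(4/3) ≈ 1.4663, f(13/9) ≈ 1.4917.
Sum = Δt · [f(5/9) + f(2/3) + f(7/9) + ...].
Sum ≈ 1.3837.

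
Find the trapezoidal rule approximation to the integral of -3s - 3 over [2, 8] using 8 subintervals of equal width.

-108

Δs = (8 − 2)/8 = 0.75.
f(2) = -9, f(2.75) = -11.25, f(3.5) = -13.5, f(4.25) = -15.75, f(5) = -18, f(5.75) = -20.25, f(6.5) = -22.5, f(7.25) = -24.75, f(8) = -27.
T_8 = (Δs/2)·[f(s_0) + 2f(s_1) + ... + 2f(s_{7}) + f(s_8)].
Sum = -108.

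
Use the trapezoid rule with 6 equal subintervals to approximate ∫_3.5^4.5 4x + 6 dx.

22

Δx = (4.5 − 3.5)/6 = 1/6.
f(3.5) = 20, f(11/3) = 62/3, f(23/6) = 64/3, f(4) = 22, f(25/6) = 68/3, f(13/3) = 70/3, f(4.5) = 24.
T_6 = (Δx/2)·[f(x_0) + 2f(x_1) + ... + 2f(x_{5}) + f(x_6)].
Sum = 22.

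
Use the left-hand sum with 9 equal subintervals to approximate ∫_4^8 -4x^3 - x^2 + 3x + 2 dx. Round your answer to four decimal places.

Δx = (8 − 4)/9 = 4/9.
Left endpoints: 4, 40/9, 44/9, 16/3, 52/9, 56/9, 20/3, 64/9, 68/9.
f(4) = -258, f(40/9) = -259222/729, f(44/9) = -346010/729, f(16/3) = -16666/27, f(52/9) = -572674/729, f(56/9) = -715622/729, f(20/3) = -32606/27, f(64/9) = -1068430/729, f(68/9) = -1281362/729.
Sum = Δx · [f(4) + f(40/9) + f(44/9) + ...].
Sum ≈ -3512.7243.

-3512.7243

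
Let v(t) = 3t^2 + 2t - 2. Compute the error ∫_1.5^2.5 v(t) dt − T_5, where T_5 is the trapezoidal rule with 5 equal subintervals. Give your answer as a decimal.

-0.02

Exact integral: ∫_1.5^2.5 v(t) dt = 14.25.
T_5 = 14.27.
Error = 14.25 − 14.27 = -0.02.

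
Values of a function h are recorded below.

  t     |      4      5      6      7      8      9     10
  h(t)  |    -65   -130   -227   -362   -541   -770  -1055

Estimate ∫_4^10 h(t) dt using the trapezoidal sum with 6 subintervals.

-2590

Δt = 1.
T_6 = (1/2)·[(-65) + 2·(-130) + 2·(-227) + 2·(-362) + 2·(-541) + 2·(-770) + (-1055)] = -2590.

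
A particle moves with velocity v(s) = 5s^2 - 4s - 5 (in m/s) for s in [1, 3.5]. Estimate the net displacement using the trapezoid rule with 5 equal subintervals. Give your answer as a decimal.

35.3125

Δs = (3.5 − 1)/5 = 0.5.
v(1) = -4, v(1.5) = 0.25, v(2) = 7, v(2.5) = 16.25, v(3) = 28, v(3.5) = 42.25.
T_5 = (Δs/2)·[v(s_0) + 2v(s_1) + ... + 2v(s_{4}) + v(s_5)].
Sum = 35.3125.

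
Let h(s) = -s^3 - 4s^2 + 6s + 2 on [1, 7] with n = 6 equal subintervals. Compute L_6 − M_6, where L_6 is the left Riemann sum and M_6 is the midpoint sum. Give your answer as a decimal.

L_6 = -667.
M_6 = -892.
L_6 − M_6 = 225.

225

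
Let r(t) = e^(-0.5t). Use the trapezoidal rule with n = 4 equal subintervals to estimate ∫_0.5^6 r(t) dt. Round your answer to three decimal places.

Δt = (6 − 0.5)/4 = 1.375.
r(0.5) ≈ 0.779, r(1.875) ≈ 0.392, r(3.25) ≈ 0.197, r(4.625) ≈ 0.099, r(6) ≈ 0.050.
T_4 = (Δt/2)·[r(t_0) + 2r(t_1) + 2r(t_2) + 2r(t_3) + r(t_4)].
Sum ≈ 1.515.

1.515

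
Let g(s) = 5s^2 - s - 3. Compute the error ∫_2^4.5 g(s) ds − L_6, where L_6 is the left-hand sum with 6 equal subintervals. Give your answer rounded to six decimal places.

Exact integral: ∫_2^4.5 g(s) ds ≈ 122.91666667.
L_6 ≈ 106.87210648.
Error ≈ 122.91666667 − 106.87210648 ≈ 16.044560.

16.044560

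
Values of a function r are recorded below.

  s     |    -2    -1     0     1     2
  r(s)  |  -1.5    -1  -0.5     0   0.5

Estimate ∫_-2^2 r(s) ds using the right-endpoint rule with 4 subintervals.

-1

Δs = 1.
Sum = 1·[(-1) + (-0.5) + 0 + 0.5] = -1.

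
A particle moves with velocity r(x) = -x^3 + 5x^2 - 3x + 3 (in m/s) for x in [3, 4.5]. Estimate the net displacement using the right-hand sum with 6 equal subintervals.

Δx = (4.5 − 3)/6 = 0.25.
Right endpoints: 3.25, 3.5, 3.75, 4, 4.25, 4.5.
r(3.25) = 11.734375, r(3.5) = 10.875, r(3.75) = 9.328125, r(4) = 7, r(4.25) = 3.796875, r(4.5) = -0.375.
Sum = Δx · [r(3.25) + r(3.5) + r(3.75) + ...].
Sum = 10.58984375.

10.58984375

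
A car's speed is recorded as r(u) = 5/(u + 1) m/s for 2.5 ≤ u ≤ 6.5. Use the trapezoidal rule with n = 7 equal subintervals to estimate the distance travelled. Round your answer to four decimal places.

Δu = (6.5 − 2.5)/7 = 4/7.
r(2.5) = 10/7, r(43/14) = 70/57, r(51/14) = 14/13, r(59/14) = 70/73, r(67/14) = 70/81, r(75/14) = 70/89, r(83/14) = 70/97, r(6.5) = 2/3.
T_7 = (Δu/2)·[r(u_0) + 2r(u_1) + ... + 2r(u_{6}) + r(u_7)].
Sum ≈ 3.8194.

3.8194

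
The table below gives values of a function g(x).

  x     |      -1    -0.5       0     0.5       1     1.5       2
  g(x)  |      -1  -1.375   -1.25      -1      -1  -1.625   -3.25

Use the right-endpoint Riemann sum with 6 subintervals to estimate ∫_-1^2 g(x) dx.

-4.75

Δx = 0.5.
Sum = 0.5·[(-1.375) + (-1.25) + (-1) + (-1) + (-1.625) + (-3.25)] = -4.75.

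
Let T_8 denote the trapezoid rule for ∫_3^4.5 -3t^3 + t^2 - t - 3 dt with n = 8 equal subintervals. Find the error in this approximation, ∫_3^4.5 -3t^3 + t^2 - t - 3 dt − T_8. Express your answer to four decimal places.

0.2878

Exact integral: ∫_3^4.5 f(t) dt = -235.546875.
T_8 ≈ -235.834717.
Error ≈ -235.546875 − (-235.834717) ≈ 0.2878.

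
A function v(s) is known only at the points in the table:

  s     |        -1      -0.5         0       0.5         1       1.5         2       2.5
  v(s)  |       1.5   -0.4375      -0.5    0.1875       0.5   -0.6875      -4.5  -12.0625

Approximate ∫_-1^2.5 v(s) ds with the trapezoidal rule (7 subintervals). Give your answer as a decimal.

Δs = 0.5.
T_7 = (0.5/2)·[1.5 + 2·(-0.4375) + 2·(-0.5) + 2·0.1875 + 2·0.5 + 2·(-0.6875) + 2·(-4.5) + (-12.0625)] = -5.359375.

-5.359375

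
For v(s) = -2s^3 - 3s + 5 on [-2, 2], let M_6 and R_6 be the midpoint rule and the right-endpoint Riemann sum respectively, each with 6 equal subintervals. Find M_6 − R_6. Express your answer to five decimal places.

M_6 = 20.
R_6 ≈ 5.3333333.
M_6 − R_6 ≈ 14.66667.

14.66667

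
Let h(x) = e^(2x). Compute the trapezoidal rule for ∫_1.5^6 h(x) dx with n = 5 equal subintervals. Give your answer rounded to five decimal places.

Δx = (6 − 1.5)/5 = 0.9.
h(1.5) ≈ 20.08554, h(2.4) ≈ 121.51042, h(3.3) ≈ 735.09519, h(4.2) ≈ 4447.06675, h(5.1) ≈ 26903.18607, h(6) ≈ 162754.79142.
T_5 = (Δx/2)·[h(x_0) + 2h(x_1) + ... + 2h(x_{4}) + h(x_5)].
Sum ≈ 102234.86722.

102234.86722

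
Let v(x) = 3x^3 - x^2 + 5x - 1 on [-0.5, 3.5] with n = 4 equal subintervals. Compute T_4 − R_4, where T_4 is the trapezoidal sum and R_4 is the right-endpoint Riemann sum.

T_4 = 132.5.
R_4 = 201.
T_4 − R_4 = -68.5.

-68.5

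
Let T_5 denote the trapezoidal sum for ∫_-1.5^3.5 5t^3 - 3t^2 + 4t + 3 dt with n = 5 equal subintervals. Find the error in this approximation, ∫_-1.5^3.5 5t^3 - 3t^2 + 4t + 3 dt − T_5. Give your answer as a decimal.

Exact integral: ∫_-1.5^3.5 f(t) dt = 170.
T_5 = 180.
Error = 170 − 180 = -10.

-10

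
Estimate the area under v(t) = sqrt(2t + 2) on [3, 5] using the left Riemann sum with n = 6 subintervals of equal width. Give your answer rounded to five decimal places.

Δt = (5 − 3)/6 = 1/3.
Left endpoints: 3, 10/3, 11/3, 4, 13/3, 14/3.
v(3) ≈ 2.82843, v(10/3) ≈ 2.94392, v(11/3) ≈ 3.05505, v(4) ≈ 3.16228, v(13/3) ≈ 3.26599, v(14/3) ≈ 3.36650.
Sum = Δt · [v(3) + v(10/3) + v(11/3) + ...].
Sum ≈ 6.20739.

6.20739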